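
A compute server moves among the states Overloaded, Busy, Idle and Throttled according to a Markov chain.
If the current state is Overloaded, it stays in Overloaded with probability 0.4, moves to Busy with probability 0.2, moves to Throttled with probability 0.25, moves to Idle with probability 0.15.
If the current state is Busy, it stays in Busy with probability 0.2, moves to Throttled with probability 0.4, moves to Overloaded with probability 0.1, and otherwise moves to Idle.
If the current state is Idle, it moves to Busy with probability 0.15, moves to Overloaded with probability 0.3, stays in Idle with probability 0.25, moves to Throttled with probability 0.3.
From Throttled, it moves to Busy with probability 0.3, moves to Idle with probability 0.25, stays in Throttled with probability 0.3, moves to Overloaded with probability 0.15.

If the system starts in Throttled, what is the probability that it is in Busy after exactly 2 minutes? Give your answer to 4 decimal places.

0.2175

Propagate the distribution vector 2 minutes from Throttled.
After 0 minutes: (0.0000, 0.0000, 0.0000, 1.0000)
After 1 minute: (0.1500, 0.3000, 0.2500, 0.3000)
After 2 minutes: (0.2100, 0.2175, 0.2500, 0.3225)
P(in Busy after 2 minutes) = 0.2175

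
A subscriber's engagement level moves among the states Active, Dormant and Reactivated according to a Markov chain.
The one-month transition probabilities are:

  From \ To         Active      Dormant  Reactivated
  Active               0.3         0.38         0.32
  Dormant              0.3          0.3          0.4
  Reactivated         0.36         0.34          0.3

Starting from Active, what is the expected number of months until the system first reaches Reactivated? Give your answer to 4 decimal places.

Let t(s) be the expected number of months to first reach Reactivated from state s, with t(Reactivated) = 0. Conditioning on the first month:
t(Active) = 1 + 0.3·t(Active) + 0.38·t(Dormant)
t(Dormant) = 1 + 0.3·t(Active) + 0.3·t(Dormant)
Solving: t(Active) = 2.8723, t(Dormant) = 2.6596.
Expected months from Active to Reactivated: 2.8723.

2.8723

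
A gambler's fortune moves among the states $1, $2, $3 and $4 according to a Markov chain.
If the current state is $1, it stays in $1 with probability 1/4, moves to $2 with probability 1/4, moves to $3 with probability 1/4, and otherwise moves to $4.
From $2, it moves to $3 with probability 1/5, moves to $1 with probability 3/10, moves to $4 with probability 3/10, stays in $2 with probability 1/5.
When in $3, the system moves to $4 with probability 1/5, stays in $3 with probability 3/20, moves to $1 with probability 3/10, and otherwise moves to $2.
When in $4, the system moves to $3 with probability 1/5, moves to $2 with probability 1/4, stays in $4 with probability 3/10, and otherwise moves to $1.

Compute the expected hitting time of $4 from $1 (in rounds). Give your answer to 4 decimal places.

Let t(s) be the expected number of rounds to first reach $4 from state s, with t($4) = 0. Conditioning on the first round:
t($1) = 1 + 0.25·t($1) + 0.25·t($2) + 0.25·t($3)
t($2) = 1 + 0.3·t($1) + 0.2·t($2) + 0.2·t($3)
t($3) = 1 + 0.3·t($1) + 0.35·t($2) + 0.15·t($3)
Solving: t($1) = 3.9658, t($2) = 3.7692, t($3) = 4.1282.
Expected rounds from $1 to $4: 3.9658.

3.9658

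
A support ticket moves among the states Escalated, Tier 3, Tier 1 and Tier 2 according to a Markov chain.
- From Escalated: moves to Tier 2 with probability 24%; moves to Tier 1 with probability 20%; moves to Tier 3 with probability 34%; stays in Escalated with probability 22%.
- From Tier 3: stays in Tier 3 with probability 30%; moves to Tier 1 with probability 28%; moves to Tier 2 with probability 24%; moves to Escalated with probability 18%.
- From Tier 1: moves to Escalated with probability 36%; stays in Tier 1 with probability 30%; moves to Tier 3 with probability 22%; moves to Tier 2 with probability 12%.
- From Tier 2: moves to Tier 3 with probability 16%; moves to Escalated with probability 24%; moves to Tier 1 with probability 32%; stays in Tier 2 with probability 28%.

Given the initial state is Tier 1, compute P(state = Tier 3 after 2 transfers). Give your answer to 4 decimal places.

0.2736

Propagate the distribution vector 2 transfers from Tier 1.
After 0 transfers: (0.0000, 0.0000, 1.0000, 0.0000)
After 1 transfer: (0.3600, 0.2200, 0.3000, 0.1200)
After 2 transfers: (0.2556, 0.2736, 0.2620, 0.2088)
P(in Tier 3 after 2 transfers) = 0.2736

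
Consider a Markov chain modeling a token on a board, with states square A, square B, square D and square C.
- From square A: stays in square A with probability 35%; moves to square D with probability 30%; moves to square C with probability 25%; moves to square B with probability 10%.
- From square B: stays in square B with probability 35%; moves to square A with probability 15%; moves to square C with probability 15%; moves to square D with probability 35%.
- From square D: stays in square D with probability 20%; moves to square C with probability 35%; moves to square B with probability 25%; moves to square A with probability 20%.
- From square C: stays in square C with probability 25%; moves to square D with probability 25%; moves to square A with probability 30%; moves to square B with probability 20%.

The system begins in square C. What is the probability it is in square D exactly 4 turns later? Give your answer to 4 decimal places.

Propagate the distribution vector 4 turns from square C.
After 0 turns: (0.0000, 0.0000, 0.0000, 1.0000)
After 1 turn: (0.3000, 0.2000, 0.2500, 0.2500)
After 2 turns: (0.2600, 0.2125, 0.2725, 0.2550)
After 3 turns: (0.2539, 0.2195, 0.2706, 0.2560)
After 4 turns: (0.2527, 0.2211, 0.2711, 0.2551)
P(in square D after 4 turns) = 0.2711

0.2711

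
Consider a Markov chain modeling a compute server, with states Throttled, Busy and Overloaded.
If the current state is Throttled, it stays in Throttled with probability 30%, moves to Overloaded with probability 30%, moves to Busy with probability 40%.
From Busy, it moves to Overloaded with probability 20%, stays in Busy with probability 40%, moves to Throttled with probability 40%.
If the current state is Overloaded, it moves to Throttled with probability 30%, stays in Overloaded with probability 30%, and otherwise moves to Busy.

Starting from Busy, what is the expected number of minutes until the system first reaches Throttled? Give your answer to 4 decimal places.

2.6471

Let t(s) be the expected number of minutes to first reach Throttled from state s, with t(Throttled) = 0. Conditioning on the first minute:
t(Busy) = 1 + 0.4·t(Busy) + 0.2·t(Overloaded)
t(Overloaded) = 1 + 0.4·t(Busy) + 0.3·t(Overloaded)
Solving: t(Busy) = 2.6471, t(Overloaded) = 2.9412.
Expected minutes from Busy to Throttled: 2.6471.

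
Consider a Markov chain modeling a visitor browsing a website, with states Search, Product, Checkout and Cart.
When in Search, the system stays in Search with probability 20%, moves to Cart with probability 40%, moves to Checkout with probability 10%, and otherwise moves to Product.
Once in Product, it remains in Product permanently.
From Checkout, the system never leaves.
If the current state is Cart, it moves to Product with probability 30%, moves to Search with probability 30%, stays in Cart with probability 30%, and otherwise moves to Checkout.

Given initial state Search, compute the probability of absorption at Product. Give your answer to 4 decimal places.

0.7500

Let h(s) be the probability of absorption at Product starting from transient state s. Then h(Product) = 1 and h(Checkout) = 0. By first-step analysis:
h(Search) = 0.2·h(Search) + 0.3·1 + 0.1·0 + 0.4·h(Cart)
h(Cart) = 0.3·h(Search) + 0.3·1 + 0.1·0 + 0.3·h(Cart)
Solving: h(Search) = 0.7500, h(Cart) = 0.7500.
Starting from Search, the probability is 0.7500.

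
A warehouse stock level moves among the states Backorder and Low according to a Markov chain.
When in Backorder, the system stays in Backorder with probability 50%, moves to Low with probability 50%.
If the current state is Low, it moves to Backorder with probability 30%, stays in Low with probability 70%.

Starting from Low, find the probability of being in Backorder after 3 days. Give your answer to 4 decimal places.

0.3720

Propagate the distribution vector 3 days from Low.
After 0 days: (0.0000, 1.0000)
After 1 day: (0.3000, 0.7000)
After 2 days: (0.3600, 0.6400)
After 3 days: (0.3720, 0.6280)
P(in Backorder after 3 days) = 0.3720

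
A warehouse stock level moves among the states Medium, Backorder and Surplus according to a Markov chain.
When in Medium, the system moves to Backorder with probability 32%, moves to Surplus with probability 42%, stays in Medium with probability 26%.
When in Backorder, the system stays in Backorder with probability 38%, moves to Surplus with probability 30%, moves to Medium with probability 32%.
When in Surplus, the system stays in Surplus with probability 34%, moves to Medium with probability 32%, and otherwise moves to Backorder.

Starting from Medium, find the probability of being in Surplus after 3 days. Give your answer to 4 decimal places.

0.3504

Propagate the distribution vector 3 days from Medium.
After 0 days: (1.0000, 0.0000, 0.0000)
After 1 day: (0.2600, 0.3200, 0.4200)
After 2 days: (0.3044, 0.3476, 0.3480)
After 3 days: (0.3017, 0.3478, 0.3504)
P(in Surplus after 3 days) = 0.3504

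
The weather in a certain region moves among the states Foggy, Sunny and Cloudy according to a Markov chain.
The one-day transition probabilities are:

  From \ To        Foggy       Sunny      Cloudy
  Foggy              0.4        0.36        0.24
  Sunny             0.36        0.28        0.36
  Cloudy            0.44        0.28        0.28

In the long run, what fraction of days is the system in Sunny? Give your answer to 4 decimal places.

Let the stationary distribution be π with π = πP and π_1 + π_2 + π_3 = 1.
π_1 = 0.4·π_1 + 0.36·π_2 + 0.44·π_3
π_2 = 0.36·π_1 + 0.28·π_2 + 0.28·π_3
Solving with the normalization constraint gives π = (0.3991, 0.3119, 0.2890).
So the stationary probability of Sunny is 0.3119.

0.3119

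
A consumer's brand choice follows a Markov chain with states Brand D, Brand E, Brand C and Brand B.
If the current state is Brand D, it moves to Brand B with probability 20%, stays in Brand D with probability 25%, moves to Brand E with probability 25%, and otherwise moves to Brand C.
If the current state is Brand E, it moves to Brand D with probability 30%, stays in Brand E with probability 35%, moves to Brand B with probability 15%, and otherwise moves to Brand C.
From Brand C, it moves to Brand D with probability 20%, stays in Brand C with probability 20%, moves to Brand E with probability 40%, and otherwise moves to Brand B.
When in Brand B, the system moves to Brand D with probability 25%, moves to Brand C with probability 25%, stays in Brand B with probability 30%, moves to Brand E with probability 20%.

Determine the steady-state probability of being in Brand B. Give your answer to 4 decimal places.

0.2052

Let the stationary distribution be π with π = πP and π_1 + π_2 + π_3 + π_4 = 1.
π_1 = 0.25·π_1 + 0.3·π_2 + 0.2·π_3 + 0.25·π_4
π_2 = 0.25·π_1 + 0.35·π_2 + 0.4·π_3 + 0.2·π_4
π_3 = 0.3·π_1 + 0.2·π_2 + 0.2·π_3 + 0.25·π_4
Solving with the normalization constraint gives π = (0.2535, 0.3056, 0.2356, 0.2052).
So the stationary probability of Brand B is 0.2052.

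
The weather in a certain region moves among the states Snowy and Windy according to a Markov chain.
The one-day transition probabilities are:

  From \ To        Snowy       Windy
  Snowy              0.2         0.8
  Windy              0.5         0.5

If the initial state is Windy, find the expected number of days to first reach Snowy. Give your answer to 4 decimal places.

2.0000

Let t(s) be the expected number of days to first reach Snowy from state s, with t(Snowy) = 0. Conditioning on the first day:
t(Windy) = 1 + 0.5·t(Windy)
Solving: t(Windy) = 2.0000.
Expected days from Windy to Snowy: 2.0000.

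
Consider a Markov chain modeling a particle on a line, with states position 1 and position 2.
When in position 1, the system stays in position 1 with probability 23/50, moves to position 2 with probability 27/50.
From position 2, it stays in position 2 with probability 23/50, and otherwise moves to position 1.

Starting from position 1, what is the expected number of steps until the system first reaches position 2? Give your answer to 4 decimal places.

Let t(s) be the expected number of steps to first reach position 2 from state s, with t(position 2) = 0. Conditioning on the first step:
t(position 1) = 1 + 0.46·t(position 1)
Solving: t(position 1) = 1.8519.
Expected steps from position 1 to position 2: 1.8519.

1.8519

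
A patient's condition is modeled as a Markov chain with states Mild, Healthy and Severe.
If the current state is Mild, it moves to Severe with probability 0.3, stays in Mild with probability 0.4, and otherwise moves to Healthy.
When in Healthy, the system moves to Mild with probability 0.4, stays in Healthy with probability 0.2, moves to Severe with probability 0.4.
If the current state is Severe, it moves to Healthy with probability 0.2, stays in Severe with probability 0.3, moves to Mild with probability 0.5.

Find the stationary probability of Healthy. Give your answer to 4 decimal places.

Let the stationary distribution be π with π = πP and π_1 + π_2 + π_3 = 1.
π_1 = 0.4·π_1 + 0.4·π_2 + 0.5·π_3
π_2 = 0.3·π_1 + 0.2·π_2 + 0.2·π_3
Solving with the normalization constraint gives π = (0.4324, 0.2432, 0.3243).
So the stationary probability of Healthy is 0.2432.

0.2432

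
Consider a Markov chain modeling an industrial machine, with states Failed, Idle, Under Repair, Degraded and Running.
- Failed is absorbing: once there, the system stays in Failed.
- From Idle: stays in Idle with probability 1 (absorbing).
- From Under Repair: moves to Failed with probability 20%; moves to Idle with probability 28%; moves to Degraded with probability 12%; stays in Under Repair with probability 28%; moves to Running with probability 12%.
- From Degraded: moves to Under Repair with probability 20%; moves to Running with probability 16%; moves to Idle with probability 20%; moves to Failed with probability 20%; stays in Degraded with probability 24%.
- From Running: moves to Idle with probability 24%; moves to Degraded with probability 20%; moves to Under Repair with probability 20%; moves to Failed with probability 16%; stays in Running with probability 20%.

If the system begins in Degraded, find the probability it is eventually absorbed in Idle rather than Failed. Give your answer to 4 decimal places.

Let h(s) be the probability of absorption at Idle starting from transient state s. Then h(Idle) = 1 and h(Failed) = 0. By first-step analysis:
h(Under Repair) = 0.2·0 + 0.28·1 + 0.28·h(Under Repair) + 0.12·h(Degraded) + 0.12·h(Running)
h(Degraded) = 0.2·0 + 0.2·1 + 0.2·h(Under Repair) + 0.24·h(Degraded) + 0.16·h(Running)
h(Running) = 0.16·0 + 0.24·1 + 0.2·h(Under Repair) + 0.2·h(Degraded) + 0.2·h(Running)
Solving: h(Under Repair) = 0.5745, h(Degraded) = 0.5359, h(Running) = 0.5776.
Starting from Degraded, the probability is 0.5359.

0.5359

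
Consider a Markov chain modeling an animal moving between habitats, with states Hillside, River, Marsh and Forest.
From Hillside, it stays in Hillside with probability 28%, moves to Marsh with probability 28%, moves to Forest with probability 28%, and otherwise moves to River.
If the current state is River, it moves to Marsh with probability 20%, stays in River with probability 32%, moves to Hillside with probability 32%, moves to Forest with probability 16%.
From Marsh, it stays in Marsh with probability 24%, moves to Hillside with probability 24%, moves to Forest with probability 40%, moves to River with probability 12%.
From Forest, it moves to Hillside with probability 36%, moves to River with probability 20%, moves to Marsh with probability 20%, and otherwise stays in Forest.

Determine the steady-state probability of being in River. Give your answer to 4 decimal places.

Let the stationary distribution be π with π = πP and π_1 + π_2 + π_3 + π_4 = 1.
π_1 = 0.28·π_1 + 0.32·π_2 + 0.24·π_3 + 0.36·π_4
π_2 = 0.16·π_1 + 0.32·π_2 + 0.12·π_3 + 0.2·π_4
π_3 = 0.28·π_1 + 0.2·π_2 + 0.24·π_3 + 0.2·π_4
Solving with the normalization constraint gives π = (0.3003, 0.1924, 0.2334, 0.2740).
So the stationary probability of River is 0.1924.

0.1924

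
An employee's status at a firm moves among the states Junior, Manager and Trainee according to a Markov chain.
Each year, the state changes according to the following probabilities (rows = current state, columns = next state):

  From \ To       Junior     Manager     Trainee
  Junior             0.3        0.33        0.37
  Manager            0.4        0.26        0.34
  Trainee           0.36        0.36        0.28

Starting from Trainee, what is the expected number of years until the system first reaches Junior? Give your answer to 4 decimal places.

2.6803

Let t(s) be the expected number of years to first reach Junior from state s, with t(Junior) = 0. Conditioning on the first year:
t(Manager) = 1 + 0.26·t(Manager) + 0.34·t(Trainee)
t(Trainee) = 1 + 0.36·t(Manager) + 0.28·t(Trainee)
Solving: t(Manager) = 2.5828, t(Trainee) = 2.6803.
Expected years from Trainee to Junior: 2.6803.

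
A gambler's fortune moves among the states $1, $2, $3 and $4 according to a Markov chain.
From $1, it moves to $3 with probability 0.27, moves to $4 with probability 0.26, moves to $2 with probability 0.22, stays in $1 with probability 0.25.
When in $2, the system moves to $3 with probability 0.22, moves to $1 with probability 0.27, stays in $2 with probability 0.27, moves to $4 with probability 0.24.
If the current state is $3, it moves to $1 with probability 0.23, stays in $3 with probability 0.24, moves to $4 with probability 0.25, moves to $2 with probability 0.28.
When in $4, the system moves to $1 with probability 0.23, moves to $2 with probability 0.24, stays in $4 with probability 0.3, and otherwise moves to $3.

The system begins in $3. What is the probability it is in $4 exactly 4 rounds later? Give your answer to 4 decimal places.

Propagate the distribution vector 4 rounds from $3.
After 0 rounds: (0.0000, 0.0000, 1.0000, 0.0000)
After 1 round: (0.2300, 0.2800, 0.2400, 0.2500)
After 2 rounds: (0.2458, 0.2534, 0.2388, 0.2620)
After 3 rounds: (0.2451, 0.2522, 0.2397, 0.2630)
After 4 rounds: (0.2450, 0.2523, 0.2397, 0.2631)
P(in $4 after 4 rounds) = 0.2631

0.2631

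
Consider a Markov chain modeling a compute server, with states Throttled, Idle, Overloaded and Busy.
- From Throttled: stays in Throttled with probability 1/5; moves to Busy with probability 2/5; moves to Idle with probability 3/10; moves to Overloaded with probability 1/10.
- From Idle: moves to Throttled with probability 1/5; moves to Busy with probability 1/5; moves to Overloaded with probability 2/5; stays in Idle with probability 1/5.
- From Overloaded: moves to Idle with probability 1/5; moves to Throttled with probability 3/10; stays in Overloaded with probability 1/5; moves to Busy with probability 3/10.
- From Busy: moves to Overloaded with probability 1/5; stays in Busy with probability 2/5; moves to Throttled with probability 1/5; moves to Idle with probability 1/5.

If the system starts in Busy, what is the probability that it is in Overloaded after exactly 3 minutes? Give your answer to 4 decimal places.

0.2220

Propagate the distribution vector 3 minutes from Busy.
After 0 minutes: (0.0000, 0.0000, 0.0000, 1.0000)
After 1 minute: (0.2000, 0.2000, 0.2000, 0.4000)
After 2 minutes: (0.2200, 0.2200, 0.2200, 0.3400)
After 3 minutes: (0.2220, 0.2220, 0.2220, 0.3340)
P(in Overloaded after 3 minutes) = 0.2220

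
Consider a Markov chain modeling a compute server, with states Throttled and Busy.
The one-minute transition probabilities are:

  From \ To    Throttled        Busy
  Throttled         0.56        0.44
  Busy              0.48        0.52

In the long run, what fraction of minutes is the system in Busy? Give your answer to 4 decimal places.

Let the stationary distribution be π with π = πP and π_1 + π_2 = 1.
π_1 = 0.56·π_1 + 0.48·π_2
Solving with the normalization constraint gives π = (0.5217, 0.4783).
So the stationary probability of Busy is 0.4783.

0.4783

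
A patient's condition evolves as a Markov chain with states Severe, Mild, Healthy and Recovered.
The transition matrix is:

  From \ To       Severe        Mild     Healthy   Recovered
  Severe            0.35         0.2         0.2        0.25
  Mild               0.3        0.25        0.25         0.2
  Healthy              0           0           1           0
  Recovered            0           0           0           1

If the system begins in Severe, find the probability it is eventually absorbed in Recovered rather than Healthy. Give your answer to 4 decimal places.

Let h(s) be the probability of absorption at Recovered starting from transient state s. Then h(Recovered) = 1 and h(Healthy) = 0. By first-step analysis:
h(Severe) = 0.35·h(Severe) + 0.2·h(Mild) + 0.2·0 + 0.25·1
h(Mild) = 0.3·h(Severe) + 0.25·h(Mild) + 0.25·0 + 0.2·1
Solving: h(Severe) = 0.5322, h(Mild) = 0.4795.
Starting from Severe, the probability is 0.5322.

0.5322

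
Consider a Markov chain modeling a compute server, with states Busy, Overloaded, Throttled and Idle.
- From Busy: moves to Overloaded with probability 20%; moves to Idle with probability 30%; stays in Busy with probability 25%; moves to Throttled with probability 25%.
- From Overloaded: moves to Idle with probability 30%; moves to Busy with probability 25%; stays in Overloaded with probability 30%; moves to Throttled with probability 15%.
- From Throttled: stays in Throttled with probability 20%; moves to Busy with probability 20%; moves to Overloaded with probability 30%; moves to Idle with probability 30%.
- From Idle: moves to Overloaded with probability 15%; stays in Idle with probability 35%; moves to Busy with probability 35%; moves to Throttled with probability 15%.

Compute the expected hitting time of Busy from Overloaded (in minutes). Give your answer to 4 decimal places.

Let t(s) be the expected number of minutes to first reach Busy from state s, with t(Busy) = 0. Conditioning on the first minute:
t(Overloaded) = 1 + 0.3·t(Overloaded) + 0.15·t(Throttled) + 0.3·t(Idle)
t(Throttled) = 1 + 0.3·t(Overloaded) + 0.2·t(Throttled) + 0.3·t(Idle)
t(Idle) = 1 + 0.15·t(Overloaded) + 0.15·t(Throttled) + 0.35·t(Idle)
Solving: t(Overloaded) = 3.6538, t(Throttled) = 3.8462, t(Idle) = 3.2692.
Expected minutes from Overloaded to Busy: 3.6538.

3.6538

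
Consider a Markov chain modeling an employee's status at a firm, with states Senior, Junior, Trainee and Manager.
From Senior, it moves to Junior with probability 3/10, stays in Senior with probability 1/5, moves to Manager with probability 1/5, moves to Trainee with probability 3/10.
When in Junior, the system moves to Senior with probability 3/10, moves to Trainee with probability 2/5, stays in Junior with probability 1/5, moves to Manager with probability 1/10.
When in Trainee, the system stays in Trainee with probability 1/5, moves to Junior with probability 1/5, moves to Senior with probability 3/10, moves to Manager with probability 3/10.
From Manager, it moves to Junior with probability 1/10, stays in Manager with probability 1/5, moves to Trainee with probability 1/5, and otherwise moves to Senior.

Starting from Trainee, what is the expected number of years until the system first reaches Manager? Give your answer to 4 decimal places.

Let t(s) be the expected number of years to first reach Manager from state s, with t(Manager) = 0. Conditioning on the first year:
t(Senior) = 1 + 0.2·t(Senior) + 0.3·t(Junior) + 0.3·t(Trainee)
t(Junior) = 1 + 0.3·t(Senior) + 0.2·t(Junior) + 0.4·t(Trainee)
t(Trainee) = 1 + 0.3·t(Senior) + 0.2·t(Junior) + 0.2·t(Trainee)
Solving: t(Senior) = 4.8800, t(Junior) = 5.2800, t(Trainee) = 4.4000.
Expected years from Trainee to Manager: 4.4000.

4.4000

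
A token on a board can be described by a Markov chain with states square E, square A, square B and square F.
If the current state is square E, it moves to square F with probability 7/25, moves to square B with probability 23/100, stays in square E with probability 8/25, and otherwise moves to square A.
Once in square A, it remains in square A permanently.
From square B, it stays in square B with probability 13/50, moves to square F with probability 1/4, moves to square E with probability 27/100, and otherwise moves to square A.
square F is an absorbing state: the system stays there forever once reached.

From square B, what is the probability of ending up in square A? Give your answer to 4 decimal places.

Let h(s) be the probability of absorption at square A starting from transient state s. Then h(square A) = 1 and h(square F) = 0. By first-step analysis:
h(square E) = 0.32·h(square E) + 0.17·1 + 0.23·h(square B) + 0.28·0
h(square B) = 0.27·h(square E) + 0.22·1 + 0.26·h(square B) + 0.25·0
Solving: h(square E) = 0.3999, h(square B) = 0.4432.
Starting from square B, the probability is 0.4432.

0.4432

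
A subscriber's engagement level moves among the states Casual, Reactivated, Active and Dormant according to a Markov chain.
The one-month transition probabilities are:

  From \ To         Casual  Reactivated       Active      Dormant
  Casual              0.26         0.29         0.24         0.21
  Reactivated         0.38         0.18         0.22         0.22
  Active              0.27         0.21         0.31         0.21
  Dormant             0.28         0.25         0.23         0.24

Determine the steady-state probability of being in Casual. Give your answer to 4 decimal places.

0.2951

Let the stationary distribution be π with π = πP and π_1 + π_2 + π_3 + π_4 = 1.
π_1 = 0.26·π_1 + 0.38·π_2 + 0.27·π_3 + 0.28·π_4
π_2 = 0.29·π_1 + 0.18·π_2 + 0.21·π_3 + 0.25·π_4
π_3 = 0.24·π_1 + 0.22·π_2 + 0.31·π_3 + 0.23·π_4
Solving with the normalization constraint gives π = (0.2951, 0.2353, 0.2507, 0.2189).
So the stationary probability of Casual is 0.2951.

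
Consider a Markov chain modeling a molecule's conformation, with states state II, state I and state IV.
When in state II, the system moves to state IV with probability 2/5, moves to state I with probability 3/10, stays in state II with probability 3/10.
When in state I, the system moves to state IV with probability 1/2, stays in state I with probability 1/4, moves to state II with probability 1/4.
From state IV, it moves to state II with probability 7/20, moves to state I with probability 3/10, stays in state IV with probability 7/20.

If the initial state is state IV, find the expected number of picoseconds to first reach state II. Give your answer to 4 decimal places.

3.1111

Let t(s) be the expected number of picoseconds to first reach state II from state s, with t(state II) = 0. Conditioning on the first picosecond:
t(state I) = 1 + 0.25·t(state I) + 0.5·t(state IV)
t(state IV) = 1 + 0.3·t(state I) + 0.35·t(state IV)
Solving: t(state I) = 3.4074, t(state IV) = 3.1111.
Expected picoseconds from state IV to state II: 3.1111.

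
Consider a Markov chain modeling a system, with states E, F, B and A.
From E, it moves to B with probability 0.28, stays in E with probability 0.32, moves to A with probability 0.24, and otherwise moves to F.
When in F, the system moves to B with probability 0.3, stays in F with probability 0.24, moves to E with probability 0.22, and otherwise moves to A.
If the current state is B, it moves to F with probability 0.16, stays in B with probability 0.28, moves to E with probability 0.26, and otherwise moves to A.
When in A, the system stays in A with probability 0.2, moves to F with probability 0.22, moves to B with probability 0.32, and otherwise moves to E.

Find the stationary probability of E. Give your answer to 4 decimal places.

Let the stationary distribution be π with π = πP and π_1 + π_2 + π_3 + π_4 = 1.
π_1 = 0.32·π_1 + 0.22·π_2 + 0.26·π_3 + 0.26·π_4
π_2 = 0.16·π_1 + 0.24·π_2 + 0.16·π_3 + 0.22·π_4
π_3 = 0.28·π_1 + 0.3·π_2 + 0.28·π_3 + 0.32·π_4
Solving with the normalization constraint gives π = (0.2685, 0.1901, 0.2937, 0.2477).
So the stationary probability of E is 0.2685.

0.2685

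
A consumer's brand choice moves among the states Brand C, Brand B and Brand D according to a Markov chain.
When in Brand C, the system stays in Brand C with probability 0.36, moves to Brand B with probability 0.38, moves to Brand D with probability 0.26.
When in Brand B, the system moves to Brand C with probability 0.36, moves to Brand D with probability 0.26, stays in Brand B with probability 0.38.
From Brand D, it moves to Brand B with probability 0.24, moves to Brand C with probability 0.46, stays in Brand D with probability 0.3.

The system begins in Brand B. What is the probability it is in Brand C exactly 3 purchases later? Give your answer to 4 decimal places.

0.3870

Propagate the distribution vector 3 purchases from Brand B.
After 0 purchases: (0.0000, 1.0000, 0.0000)
After 1 purchase: (0.3600, 0.3800, 0.2600)
After 2 purchases: (0.3860, 0.3436, 0.2704)
After 3 purchases: (0.3870, 0.3421, 0.2708)
P(in Brand C after 3 purchases) = 0.3870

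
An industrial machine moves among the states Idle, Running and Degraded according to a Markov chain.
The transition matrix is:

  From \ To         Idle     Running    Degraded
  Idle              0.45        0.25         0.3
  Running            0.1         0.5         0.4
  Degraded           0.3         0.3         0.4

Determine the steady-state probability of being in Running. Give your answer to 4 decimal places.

Let the stationary distribution be π with π = πP and π_1 + π_2 + π_3 = 1.
π_1 = 0.45·π_1 + 0.1·π_2 + 0.3·π_3
π_2 = 0.25·π_1 + 0.5·π_2 + 0.3·π_3
Solving with the normalization constraint gives π = (0.2687, 0.3582, 0.3731).
So the stationary probability of Running is 0.3582.

0.3582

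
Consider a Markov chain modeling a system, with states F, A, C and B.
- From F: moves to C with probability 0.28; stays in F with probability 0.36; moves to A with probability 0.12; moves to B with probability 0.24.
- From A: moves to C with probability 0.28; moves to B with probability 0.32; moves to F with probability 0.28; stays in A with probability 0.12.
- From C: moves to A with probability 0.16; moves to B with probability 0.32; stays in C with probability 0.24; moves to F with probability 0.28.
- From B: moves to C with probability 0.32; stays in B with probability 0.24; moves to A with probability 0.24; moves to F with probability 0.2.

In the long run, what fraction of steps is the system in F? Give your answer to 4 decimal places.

0.2804

Let the stationary distribution be π with π = πP and π_1 + π_2 + π_3 + π_4 = 1.
π_1 = 0.36·π_1 + 0.28·π_2 + 0.28·π_3 + 0.2·π_4
π_2 = 0.12·π_1 + 0.12·π_2 + 0.16·π_3 + 0.24·π_4
π_3 = 0.28·π_1 + 0.28·π_2 + 0.24·π_3 + 0.32·π_4
Solving with the normalization constraint gives π = (0.2804, 0.1643, 0.2798, 0.2755).
So the stationary probability of F is 0.2804.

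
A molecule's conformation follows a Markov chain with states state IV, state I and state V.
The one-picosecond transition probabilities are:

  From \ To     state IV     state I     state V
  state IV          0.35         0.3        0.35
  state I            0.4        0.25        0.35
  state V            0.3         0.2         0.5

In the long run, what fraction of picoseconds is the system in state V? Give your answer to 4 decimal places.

0.4118

Let the stationary distribution be π with π = πP and π_1 + π_2 + π_3 = 1.
π_1 = 0.35·π_1 + 0.4·π_2 + 0.3·π_3
π_2 = 0.3·π_1 + 0.25·π_2 + 0.2·π_3
Solving with the normalization constraint gives π = (0.3417, 0.2465, 0.4118).
So the stationary probability of state V is 0.4118.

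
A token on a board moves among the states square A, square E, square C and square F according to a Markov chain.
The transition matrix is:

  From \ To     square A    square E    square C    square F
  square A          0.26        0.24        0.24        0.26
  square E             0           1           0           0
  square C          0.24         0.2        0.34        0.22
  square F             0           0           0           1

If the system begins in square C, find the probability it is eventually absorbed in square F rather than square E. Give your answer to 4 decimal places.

0.5227

Let h(s) be the probability of absorption at square F starting from transient state s. Then h(square F) = 1 and h(square E) = 0. By first-step analysis:
h(square A) = 0.26·h(square A) + 0.24·0 + 0.24·h(square C) + 0.26·1
h(square C) = 0.24·h(square A) + 0.2·0 + 0.34·h(square C) + 0.22·1
Solving: h(square A) = 0.5209, h(square C) = 0.5227.
Starting from square C, the probability is 0.5227.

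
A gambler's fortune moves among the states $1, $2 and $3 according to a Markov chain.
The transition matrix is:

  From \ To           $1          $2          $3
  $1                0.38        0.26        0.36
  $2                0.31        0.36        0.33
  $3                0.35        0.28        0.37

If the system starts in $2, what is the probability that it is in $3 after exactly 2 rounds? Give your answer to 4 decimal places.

0.3525

Sum over the intermediate state after 1 round:
P = P($2→$1)·P($1→$3) + P($2→$2)·P($2→$3) + P($2→$3)·P($3→$3)
  = 0.31×0.36 + 0.36×0.33 + 0.33×0.37
  = 0.1116 + 0.1188 + 0.1221 = 0.3525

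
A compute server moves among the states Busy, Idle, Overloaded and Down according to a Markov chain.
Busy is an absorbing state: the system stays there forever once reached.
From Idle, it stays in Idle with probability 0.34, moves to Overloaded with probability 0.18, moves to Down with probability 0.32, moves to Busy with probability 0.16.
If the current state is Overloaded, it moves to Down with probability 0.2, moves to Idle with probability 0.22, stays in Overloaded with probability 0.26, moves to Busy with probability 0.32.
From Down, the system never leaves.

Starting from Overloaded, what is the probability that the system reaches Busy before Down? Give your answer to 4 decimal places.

Let h(s) be the probability of absorption at Busy starting from transient state s. Then h(Busy) = 1 and h(Down) = 0. By first-step analysis:
h(Idle) = 0.16·1 + 0.34·h(Idle) + 0.18·h(Overloaded) + 0.32·0
h(Overloaded) = 0.32·1 + 0.22·h(Idle) + 0.26·h(Overloaded) + 0.2·0
Solving: h(Idle) = 0.3922, h(Overloaded) = 0.5490.
Starting from Overloaded, the probability is 0.5490.

0.5490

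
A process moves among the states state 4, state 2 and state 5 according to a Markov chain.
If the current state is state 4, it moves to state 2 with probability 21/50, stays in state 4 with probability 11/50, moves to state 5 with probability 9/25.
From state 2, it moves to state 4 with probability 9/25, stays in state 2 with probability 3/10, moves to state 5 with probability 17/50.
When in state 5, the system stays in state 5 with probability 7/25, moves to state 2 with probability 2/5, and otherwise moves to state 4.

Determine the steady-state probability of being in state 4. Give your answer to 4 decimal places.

Let the stationary distribution be π with π = πP and π_1 + π_2 + π_3 = 1.
π_1 = 0.22·π_1 + 0.36·π_2 + 0.32·π_3
π_2 = 0.42·π_1 + 0.3·π_2 + 0.4·π_3
Solving with the normalization constraint gives π = (0.3043, 0.3692, 0.3265).
So the stationary probability of state 4 is 0.3043.

0.3043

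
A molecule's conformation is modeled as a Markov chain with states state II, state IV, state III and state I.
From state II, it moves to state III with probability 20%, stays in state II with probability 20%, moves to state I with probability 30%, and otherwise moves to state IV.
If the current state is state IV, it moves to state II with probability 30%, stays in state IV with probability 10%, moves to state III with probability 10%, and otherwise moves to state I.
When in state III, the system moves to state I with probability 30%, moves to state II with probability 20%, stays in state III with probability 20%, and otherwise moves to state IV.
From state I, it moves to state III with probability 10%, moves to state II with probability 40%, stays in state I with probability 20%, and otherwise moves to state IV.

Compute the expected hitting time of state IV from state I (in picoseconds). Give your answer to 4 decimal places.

3.3333

Let t(s) be the expected number of picoseconds to first reach state IV from state s, with t(state IV) = 0. Conditioning on the first picosecond:
t(state II) = 1 + 0.2·t(state II) + 0.2·t(state III) + 0.3·t(state I)
t(state III) = 1 + 0.2·t(state II) + 0.2·t(state III) + 0.3·t(state I)
t(state I) = 1 + 0.4·t(state II) + 0.1·t(state III) + 0.2·t(state I)
Solving: t(state II) = 3.3333, t(state III) = 3.3333, t(state I) = 3.3333.
Expected picoseconds from state I to state IV: 3.3333.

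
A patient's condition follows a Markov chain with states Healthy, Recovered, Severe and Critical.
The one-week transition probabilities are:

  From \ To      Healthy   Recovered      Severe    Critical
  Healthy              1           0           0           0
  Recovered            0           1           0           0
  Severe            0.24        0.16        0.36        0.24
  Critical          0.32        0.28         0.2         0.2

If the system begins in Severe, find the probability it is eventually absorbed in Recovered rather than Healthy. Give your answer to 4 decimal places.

Let h(s) be the probability of absorption at Recovered starting from transient state s. Then h(Recovered) = 1 and h(Healthy) = 0. By first-step analysis:
h(Severe) = 0.24·0 + 0.16·1 + 0.36·h(Severe) + 0.24·h(Critical)
h(Critical) = 0.32·0 + 0.28·1 + 0.2·h(Severe) + 0.2·h(Critical)
Solving: h(Severe) = 0.4207, h(Critical) = 0.4552.
Starting from Severe, the probability is 0.4207.

0.4207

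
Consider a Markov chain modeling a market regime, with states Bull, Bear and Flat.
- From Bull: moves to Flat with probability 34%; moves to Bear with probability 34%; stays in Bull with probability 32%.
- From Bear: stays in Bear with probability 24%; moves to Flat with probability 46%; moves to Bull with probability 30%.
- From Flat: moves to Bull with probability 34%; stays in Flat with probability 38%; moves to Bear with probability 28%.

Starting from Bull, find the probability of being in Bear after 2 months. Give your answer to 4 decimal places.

Sum over the intermediate state after 1 month:
P = P(Bull→Bull)·P(Bull→Bear) + P(Bull→Bear)·P(Bear→Bear) + P(Bull→Flat)·P(Flat→Bear)
  = 0.32×0.34 + 0.34×0.24 + 0.34×0.28
  = 0.1088 + 0.0816 + 0.0952 = 0.2856

0.2856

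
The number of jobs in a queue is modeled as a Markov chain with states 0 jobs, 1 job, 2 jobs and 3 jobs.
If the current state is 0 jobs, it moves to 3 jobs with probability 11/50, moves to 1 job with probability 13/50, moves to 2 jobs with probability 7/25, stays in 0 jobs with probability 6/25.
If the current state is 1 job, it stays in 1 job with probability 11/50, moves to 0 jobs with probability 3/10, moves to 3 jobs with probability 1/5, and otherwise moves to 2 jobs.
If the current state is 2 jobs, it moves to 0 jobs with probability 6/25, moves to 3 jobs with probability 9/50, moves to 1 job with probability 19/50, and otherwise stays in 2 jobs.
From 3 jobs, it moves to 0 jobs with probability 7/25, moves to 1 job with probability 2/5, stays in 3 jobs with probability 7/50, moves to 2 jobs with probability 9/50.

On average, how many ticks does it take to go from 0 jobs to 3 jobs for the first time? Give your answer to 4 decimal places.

4.9012

Let t(s) be the expected number of ticks to first reach 3 jobs from state s, with t(3 jobs) = 0. Conditioning on the first tick:
t(0 jobs) = 1 + 0.24·t(0 jobs) + 0.26·t(1 job) + 0.28·t(2 jobs)
t(1 job) = 1 + 0.3·t(0 jobs) + 0.22·t(1 job) + 0.28·t(2 jobs)
t(2 jobs) = 1 + 0.24·t(0 jobs) + 0.38·t(1 job) + 0.2·t(2 jobs)
Solving: t(0 jobs) = 4.9012, t(1 job) = 4.9955, t(2 jobs) = 5.0932.
Expected ticks from 0 jobs to 3 jobs: 4.9012.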